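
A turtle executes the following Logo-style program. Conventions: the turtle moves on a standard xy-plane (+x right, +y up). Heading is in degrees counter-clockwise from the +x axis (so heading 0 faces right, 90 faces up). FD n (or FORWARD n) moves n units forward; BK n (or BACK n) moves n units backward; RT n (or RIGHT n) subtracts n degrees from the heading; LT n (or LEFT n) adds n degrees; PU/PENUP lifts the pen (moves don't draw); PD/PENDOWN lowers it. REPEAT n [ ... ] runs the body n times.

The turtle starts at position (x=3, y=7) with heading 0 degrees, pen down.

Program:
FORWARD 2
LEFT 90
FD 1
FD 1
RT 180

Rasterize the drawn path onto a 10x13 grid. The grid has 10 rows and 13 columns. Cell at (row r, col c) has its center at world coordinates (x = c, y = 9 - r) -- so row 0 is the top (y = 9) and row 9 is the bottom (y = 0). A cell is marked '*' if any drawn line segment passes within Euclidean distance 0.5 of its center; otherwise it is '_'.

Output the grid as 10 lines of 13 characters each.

Segment 0: (3,7) -> (5,7)
Segment 1: (5,7) -> (5,8)
Segment 2: (5,8) -> (5,9)

Answer: _____*_______
_____*_______
___***_______
_____________
_____________
_____________
_____________
_____________
_____________
_____________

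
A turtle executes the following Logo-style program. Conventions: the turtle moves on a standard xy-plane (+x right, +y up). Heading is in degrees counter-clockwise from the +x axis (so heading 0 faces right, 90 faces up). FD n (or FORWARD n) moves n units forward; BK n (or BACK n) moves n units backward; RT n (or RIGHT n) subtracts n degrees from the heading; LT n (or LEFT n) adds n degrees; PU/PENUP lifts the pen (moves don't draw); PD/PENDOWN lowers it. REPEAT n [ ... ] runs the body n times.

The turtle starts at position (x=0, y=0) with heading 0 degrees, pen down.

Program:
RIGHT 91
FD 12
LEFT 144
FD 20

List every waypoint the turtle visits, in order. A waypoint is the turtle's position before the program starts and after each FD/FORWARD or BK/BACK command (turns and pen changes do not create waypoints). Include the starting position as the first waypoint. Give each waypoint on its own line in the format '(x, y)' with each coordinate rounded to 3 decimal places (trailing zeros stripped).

Answer: (0, 0)
(-0.209, -11.998)
(11.827, 3.975)

Derivation:
Executing turtle program step by step:
Start: pos=(0,0), heading=0, pen down
RT 91: heading 0 -> 269
FD 12: (0,0) -> (-0.209,-11.998) [heading=269, draw]
LT 144: heading 269 -> 53
FD 20: (-0.209,-11.998) -> (11.827,3.975) [heading=53, draw]
Final: pos=(11.827,3.975), heading=53, 2 segment(s) drawn
Waypoints (3 total):
(0, 0)
(-0.209, -11.998)
(11.827, 3.975)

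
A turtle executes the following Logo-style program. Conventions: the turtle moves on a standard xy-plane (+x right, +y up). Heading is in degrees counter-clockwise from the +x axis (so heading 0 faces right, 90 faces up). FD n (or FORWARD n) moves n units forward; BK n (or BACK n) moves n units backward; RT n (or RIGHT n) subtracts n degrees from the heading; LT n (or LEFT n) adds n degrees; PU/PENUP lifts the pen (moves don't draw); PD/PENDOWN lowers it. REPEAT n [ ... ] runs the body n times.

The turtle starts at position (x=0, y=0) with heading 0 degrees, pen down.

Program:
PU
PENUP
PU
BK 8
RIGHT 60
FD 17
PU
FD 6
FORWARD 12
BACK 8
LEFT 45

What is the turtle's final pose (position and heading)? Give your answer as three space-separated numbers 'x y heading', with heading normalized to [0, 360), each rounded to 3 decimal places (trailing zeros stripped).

Answer: 5.5 -23.383 345

Derivation:
Executing turtle program step by step:
Start: pos=(0,0), heading=0, pen down
PU: pen up
PU: pen up
PU: pen up
BK 8: (0,0) -> (-8,0) [heading=0, move]
RT 60: heading 0 -> 300
FD 17: (-8,0) -> (0.5,-14.722) [heading=300, move]
PU: pen up
FD 6: (0.5,-14.722) -> (3.5,-19.919) [heading=300, move]
FD 12: (3.5,-19.919) -> (9.5,-30.311) [heading=300, move]
BK 8: (9.5,-30.311) -> (5.5,-23.383) [heading=300, move]
LT 45: heading 300 -> 345
Final: pos=(5.5,-23.383), heading=345, 0 segment(s) drawn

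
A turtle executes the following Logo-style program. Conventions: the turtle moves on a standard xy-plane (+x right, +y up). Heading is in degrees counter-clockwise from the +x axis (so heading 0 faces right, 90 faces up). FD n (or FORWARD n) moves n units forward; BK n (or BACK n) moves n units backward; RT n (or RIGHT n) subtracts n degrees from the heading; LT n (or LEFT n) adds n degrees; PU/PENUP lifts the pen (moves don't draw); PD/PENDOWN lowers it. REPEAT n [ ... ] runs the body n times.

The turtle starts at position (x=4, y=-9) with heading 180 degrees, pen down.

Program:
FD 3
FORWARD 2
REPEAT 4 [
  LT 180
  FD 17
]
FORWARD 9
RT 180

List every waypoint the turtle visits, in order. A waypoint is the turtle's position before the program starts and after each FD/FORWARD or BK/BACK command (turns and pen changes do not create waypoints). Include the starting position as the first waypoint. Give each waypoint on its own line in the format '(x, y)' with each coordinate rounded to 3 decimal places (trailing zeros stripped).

Answer: (4, -9)
(1, -9)
(-1, -9)
(16, -9)
(-1, -9)
(16, -9)
(-1, -9)
(-10, -9)

Derivation:
Executing turtle program step by step:
Start: pos=(4,-9), heading=180, pen down
FD 3: (4,-9) -> (1,-9) [heading=180, draw]
FD 2: (1,-9) -> (-1,-9) [heading=180, draw]
REPEAT 4 [
  -- iteration 1/4 --
  LT 180: heading 180 -> 0
  FD 17: (-1,-9) -> (16,-9) [heading=0, draw]
  -- iteration 2/4 --
  LT 180: heading 0 -> 180
  FD 17: (16,-9) -> (-1,-9) [heading=180, draw]
  -- iteration 3/4 --
  LT 180: heading 180 -> 0
  FD 17: (-1,-9) -> (16,-9) [heading=0, draw]
  -- iteration 4/4 --
  LT 180: heading 0 -> 180
  FD 17: (16,-9) -> (-1,-9) [heading=180, draw]
]
FD 9: (-1,-9) -> (-10,-9) [heading=180, draw]
RT 180: heading 180 -> 0
Final: pos=(-10,-9), heading=0, 7 segment(s) drawn
Waypoints (8 total):
(4, -9)
(1, -9)
(-1, -9)
(16, -9)
(-1, -9)
(16, -9)
(-1, -9)
(-10, -9)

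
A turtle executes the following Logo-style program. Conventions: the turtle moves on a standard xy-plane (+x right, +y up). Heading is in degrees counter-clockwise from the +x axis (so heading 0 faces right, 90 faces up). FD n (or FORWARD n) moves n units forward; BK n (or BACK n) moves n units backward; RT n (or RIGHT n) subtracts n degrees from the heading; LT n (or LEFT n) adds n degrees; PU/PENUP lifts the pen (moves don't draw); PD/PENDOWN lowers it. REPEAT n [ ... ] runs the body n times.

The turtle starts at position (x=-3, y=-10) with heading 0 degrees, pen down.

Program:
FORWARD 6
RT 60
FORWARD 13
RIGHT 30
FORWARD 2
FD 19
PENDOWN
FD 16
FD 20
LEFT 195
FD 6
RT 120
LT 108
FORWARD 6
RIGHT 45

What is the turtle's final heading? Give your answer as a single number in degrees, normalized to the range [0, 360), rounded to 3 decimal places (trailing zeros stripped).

Executing turtle program step by step:
Start: pos=(-3,-10), heading=0, pen down
FD 6: (-3,-10) -> (3,-10) [heading=0, draw]
RT 60: heading 0 -> 300
FD 13: (3,-10) -> (9.5,-21.258) [heading=300, draw]
RT 30: heading 300 -> 270
FD 2: (9.5,-21.258) -> (9.5,-23.258) [heading=270, draw]
FD 19: (9.5,-23.258) -> (9.5,-42.258) [heading=270, draw]
PD: pen down
FD 16: (9.5,-42.258) -> (9.5,-58.258) [heading=270, draw]
FD 20: (9.5,-58.258) -> (9.5,-78.258) [heading=270, draw]
LT 195: heading 270 -> 105
FD 6: (9.5,-78.258) -> (7.947,-72.463) [heading=105, draw]
RT 120: heading 105 -> 345
LT 108: heading 345 -> 93
FD 6: (7.947,-72.463) -> (7.633,-66.471) [heading=93, draw]
RT 45: heading 93 -> 48
Final: pos=(7.633,-66.471), heading=48, 8 segment(s) drawn

Answer: 48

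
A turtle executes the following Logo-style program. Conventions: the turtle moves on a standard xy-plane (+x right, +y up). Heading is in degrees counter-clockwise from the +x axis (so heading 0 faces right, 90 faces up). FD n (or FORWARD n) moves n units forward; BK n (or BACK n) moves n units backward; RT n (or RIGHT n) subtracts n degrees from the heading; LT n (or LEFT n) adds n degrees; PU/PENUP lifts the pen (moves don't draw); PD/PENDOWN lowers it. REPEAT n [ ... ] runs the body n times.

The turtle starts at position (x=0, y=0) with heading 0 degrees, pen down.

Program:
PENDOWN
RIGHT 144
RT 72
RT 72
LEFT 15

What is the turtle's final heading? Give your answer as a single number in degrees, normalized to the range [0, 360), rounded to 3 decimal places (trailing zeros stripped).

Answer: 87

Derivation:
Executing turtle program step by step:
Start: pos=(0,0), heading=0, pen down
PD: pen down
RT 144: heading 0 -> 216
RT 72: heading 216 -> 144
RT 72: heading 144 -> 72
LT 15: heading 72 -> 87
Final: pos=(0,0), heading=87, 0 segment(s) drawn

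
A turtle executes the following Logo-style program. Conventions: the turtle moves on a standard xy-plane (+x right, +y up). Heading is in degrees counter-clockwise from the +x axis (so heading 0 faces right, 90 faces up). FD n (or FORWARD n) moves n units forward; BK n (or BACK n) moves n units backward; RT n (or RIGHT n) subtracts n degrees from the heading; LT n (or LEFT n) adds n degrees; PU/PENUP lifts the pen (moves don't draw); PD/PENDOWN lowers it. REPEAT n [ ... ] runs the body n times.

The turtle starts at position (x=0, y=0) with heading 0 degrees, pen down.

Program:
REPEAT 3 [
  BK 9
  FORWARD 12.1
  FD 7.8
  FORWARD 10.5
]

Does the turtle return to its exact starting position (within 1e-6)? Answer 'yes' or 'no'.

Answer: no

Derivation:
Executing turtle program step by step:
Start: pos=(0,0), heading=0, pen down
REPEAT 3 [
  -- iteration 1/3 --
  BK 9: (0,0) -> (-9,0) [heading=0, draw]
  FD 12.1: (-9,0) -> (3.1,0) [heading=0, draw]
  FD 7.8: (3.1,0) -> (10.9,0) [heading=0, draw]
  FD 10.5: (10.9,0) -> (21.4,0) [heading=0, draw]
  -- iteration 2/3 --
  BK 9: (21.4,0) -> (12.4,0) [heading=0, draw]
  FD 12.1: (12.4,0) -> (24.5,0) [heading=0, draw]
  FD 7.8: (24.5,0) -> (32.3,0) [heading=0, draw]
  FD 10.5: (32.3,0) -> (42.8,0) [heading=0, draw]
  -- iteration 3/3 --
  BK 9: (42.8,0) -> (33.8,0) [heading=0, draw]
  FD 12.1: (33.8,0) -> (45.9,0) [heading=0, draw]
  FD 7.8: (45.9,0) -> (53.7,0) [heading=0, draw]
  FD 10.5: (53.7,0) -> (64.2,0) [heading=0, draw]
]
Final: pos=(64.2,0), heading=0, 12 segment(s) drawn

Start position: (0, 0)
Final position: (64.2, 0)
Distance = 64.2; >= 1e-6 -> NOT closed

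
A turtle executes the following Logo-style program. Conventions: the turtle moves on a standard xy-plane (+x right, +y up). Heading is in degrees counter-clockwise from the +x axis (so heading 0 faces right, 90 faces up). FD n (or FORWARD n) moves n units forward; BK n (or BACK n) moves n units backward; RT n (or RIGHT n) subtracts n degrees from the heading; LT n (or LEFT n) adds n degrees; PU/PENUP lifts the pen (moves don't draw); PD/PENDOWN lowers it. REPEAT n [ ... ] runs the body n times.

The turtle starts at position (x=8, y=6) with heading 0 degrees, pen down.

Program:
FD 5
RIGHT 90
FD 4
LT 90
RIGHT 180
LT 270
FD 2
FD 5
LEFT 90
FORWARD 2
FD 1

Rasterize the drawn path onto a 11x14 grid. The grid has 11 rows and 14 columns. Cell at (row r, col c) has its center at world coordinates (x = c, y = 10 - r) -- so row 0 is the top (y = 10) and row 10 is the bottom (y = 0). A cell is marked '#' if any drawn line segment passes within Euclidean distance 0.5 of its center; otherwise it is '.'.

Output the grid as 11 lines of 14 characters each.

Segment 0: (8,6) -> (13,6)
Segment 1: (13,6) -> (13,2)
Segment 2: (13,2) -> (13,4)
Segment 3: (13,4) -> (13,9)
Segment 4: (13,9) -> (11,9)
Segment 5: (11,9) -> (10,9)

Answer: ..............
..........####
.............#
.............#
........######
.............#
.............#
.............#
.............#
..............
..............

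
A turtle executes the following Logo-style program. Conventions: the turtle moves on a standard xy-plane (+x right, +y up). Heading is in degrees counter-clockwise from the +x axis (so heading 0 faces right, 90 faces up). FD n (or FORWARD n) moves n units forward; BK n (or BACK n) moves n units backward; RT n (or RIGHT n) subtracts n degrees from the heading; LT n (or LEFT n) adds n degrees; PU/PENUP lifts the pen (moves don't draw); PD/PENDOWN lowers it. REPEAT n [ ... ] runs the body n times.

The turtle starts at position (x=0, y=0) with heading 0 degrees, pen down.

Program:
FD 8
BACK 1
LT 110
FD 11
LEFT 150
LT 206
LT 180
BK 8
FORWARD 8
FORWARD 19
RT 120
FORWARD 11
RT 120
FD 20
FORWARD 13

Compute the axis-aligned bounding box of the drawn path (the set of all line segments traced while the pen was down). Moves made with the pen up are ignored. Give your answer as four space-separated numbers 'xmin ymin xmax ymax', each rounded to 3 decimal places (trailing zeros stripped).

Executing turtle program step by step:
Start: pos=(0,0), heading=0, pen down
FD 8: (0,0) -> (8,0) [heading=0, draw]
BK 1: (8,0) -> (7,0) [heading=0, draw]
LT 110: heading 0 -> 110
FD 11: (7,0) -> (3.238,10.337) [heading=110, draw]
LT 150: heading 110 -> 260
LT 206: heading 260 -> 106
LT 180: heading 106 -> 286
BK 8: (3.238,10.337) -> (1.033,18.027) [heading=286, draw]
FD 8: (1.033,18.027) -> (3.238,10.337) [heading=286, draw]
FD 19: (3.238,10.337) -> (8.475,-7.927) [heading=286, draw]
RT 120: heading 286 -> 166
FD 11: (8.475,-7.927) -> (-2.198,-5.266) [heading=166, draw]
RT 120: heading 166 -> 46
FD 20: (-2.198,-5.266) -> (11.695,9.121) [heading=46, draw]
FD 13: (11.695,9.121) -> (20.725,18.472) [heading=46, draw]
Final: pos=(20.725,18.472), heading=46, 9 segment(s) drawn

Segment endpoints: x in {-2.198, 0, 1.033, 3.238, 7, 8, 8.475, 11.695, 20.725}, y in {-7.927, -5.266, 0, 9.121, 10.337, 10.337, 18.027, 18.472}
xmin=-2.198, ymin=-7.927, xmax=20.725, ymax=18.472

Answer: -2.198 -7.927 20.725 18.472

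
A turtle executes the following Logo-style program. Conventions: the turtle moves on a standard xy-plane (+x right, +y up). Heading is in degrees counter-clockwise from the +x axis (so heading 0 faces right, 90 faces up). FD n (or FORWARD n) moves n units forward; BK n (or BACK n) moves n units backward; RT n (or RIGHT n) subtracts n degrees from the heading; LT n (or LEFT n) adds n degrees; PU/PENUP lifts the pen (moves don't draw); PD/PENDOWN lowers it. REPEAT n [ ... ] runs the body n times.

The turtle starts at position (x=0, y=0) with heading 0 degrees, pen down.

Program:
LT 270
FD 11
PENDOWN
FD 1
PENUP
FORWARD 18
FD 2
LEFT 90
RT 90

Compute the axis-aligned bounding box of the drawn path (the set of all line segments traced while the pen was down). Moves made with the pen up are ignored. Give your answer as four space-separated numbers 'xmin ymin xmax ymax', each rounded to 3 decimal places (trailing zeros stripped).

Answer: 0 -12 0 0

Derivation:
Executing turtle program step by step:
Start: pos=(0,0), heading=0, pen down
LT 270: heading 0 -> 270
FD 11: (0,0) -> (0,-11) [heading=270, draw]
PD: pen down
FD 1: (0,-11) -> (0,-12) [heading=270, draw]
PU: pen up
FD 18: (0,-12) -> (0,-30) [heading=270, move]
FD 2: (0,-30) -> (0,-32) [heading=270, move]
LT 90: heading 270 -> 0
RT 90: heading 0 -> 270
Final: pos=(0,-32), heading=270, 2 segment(s) drawn

Segment endpoints: x in {0, 0, 0}, y in {-12, -11, 0}
xmin=0, ymin=-12, xmax=0, ymax=0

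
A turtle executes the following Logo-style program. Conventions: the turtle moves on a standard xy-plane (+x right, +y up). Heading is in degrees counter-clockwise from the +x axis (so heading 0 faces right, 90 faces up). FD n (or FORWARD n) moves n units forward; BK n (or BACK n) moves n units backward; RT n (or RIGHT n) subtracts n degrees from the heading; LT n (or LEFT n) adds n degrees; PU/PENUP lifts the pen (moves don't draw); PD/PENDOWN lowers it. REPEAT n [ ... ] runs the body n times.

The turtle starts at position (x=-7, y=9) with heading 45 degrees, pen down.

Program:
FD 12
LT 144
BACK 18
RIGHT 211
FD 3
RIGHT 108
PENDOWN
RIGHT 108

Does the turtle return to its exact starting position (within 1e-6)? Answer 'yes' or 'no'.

Executing turtle program step by step:
Start: pos=(-7,9), heading=45, pen down
FD 12: (-7,9) -> (1.485,17.485) [heading=45, draw]
LT 144: heading 45 -> 189
BK 18: (1.485,17.485) -> (19.264,20.301) [heading=189, draw]
RT 211: heading 189 -> 338
FD 3: (19.264,20.301) -> (22.045,19.177) [heading=338, draw]
RT 108: heading 338 -> 230
PD: pen down
RT 108: heading 230 -> 122
Final: pos=(22.045,19.177), heading=122, 3 segment(s) drawn

Start position: (-7, 9)
Final position: (22.045, 19.177)
Distance = 30.777; >= 1e-6 -> NOT closed

Answer: no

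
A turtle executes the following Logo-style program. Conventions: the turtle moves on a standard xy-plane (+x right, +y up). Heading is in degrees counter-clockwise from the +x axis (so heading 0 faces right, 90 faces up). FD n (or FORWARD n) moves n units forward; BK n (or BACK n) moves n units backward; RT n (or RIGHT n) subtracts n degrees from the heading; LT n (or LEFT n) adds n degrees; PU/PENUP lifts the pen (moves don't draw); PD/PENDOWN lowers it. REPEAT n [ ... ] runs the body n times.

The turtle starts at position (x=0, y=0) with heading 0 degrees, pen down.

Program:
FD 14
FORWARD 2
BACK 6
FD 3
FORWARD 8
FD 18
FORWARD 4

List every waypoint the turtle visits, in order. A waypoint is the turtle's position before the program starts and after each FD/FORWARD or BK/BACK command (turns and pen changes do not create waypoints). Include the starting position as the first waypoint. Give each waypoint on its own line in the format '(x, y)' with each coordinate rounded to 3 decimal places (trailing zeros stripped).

Answer: (0, 0)
(14, 0)
(16, 0)
(10, 0)
(13, 0)
(21, 0)
(39, 0)
(43, 0)

Derivation:
Executing turtle program step by step:
Start: pos=(0,0), heading=0, pen down
FD 14: (0,0) -> (14,0) [heading=0, draw]
FD 2: (14,0) -> (16,0) [heading=0, draw]
BK 6: (16,0) -> (10,0) [heading=0, draw]
FD 3: (10,0) -> (13,0) [heading=0, draw]
FD 8: (13,0) -> (21,0) [heading=0, draw]
FD 18: (21,0) -> (39,0) [heading=0, draw]
FD 4: (39,0) -> (43,0) [heading=0, draw]
Final: pos=(43,0), heading=0, 7 segment(s) drawn
Waypoints (8 total):
(0, 0)
(14, 0)
(16, 0)
(10, 0)
(13, 0)
(21, 0)
(39, 0)
(43, 0)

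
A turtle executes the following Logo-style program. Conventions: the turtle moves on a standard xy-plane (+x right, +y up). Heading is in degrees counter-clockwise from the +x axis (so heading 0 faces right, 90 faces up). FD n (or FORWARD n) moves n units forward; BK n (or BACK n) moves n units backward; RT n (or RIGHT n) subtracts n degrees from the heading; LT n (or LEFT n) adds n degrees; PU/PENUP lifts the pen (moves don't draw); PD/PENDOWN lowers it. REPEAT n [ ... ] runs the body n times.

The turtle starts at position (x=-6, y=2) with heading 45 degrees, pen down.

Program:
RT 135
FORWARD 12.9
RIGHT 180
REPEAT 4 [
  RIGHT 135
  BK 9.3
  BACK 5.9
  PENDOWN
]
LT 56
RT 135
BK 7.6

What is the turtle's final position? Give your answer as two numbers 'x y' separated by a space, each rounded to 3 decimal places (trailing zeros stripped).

Answer: -4.836 5.75

Derivation:
Executing turtle program step by step:
Start: pos=(-6,2), heading=45, pen down
RT 135: heading 45 -> 270
FD 12.9: (-6,2) -> (-6,-10.9) [heading=270, draw]
RT 180: heading 270 -> 90
REPEAT 4 [
  -- iteration 1/4 --
  RT 135: heading 90 -> 315
  BK 9.3: (-6,-10.9) -> (-12.576,-4.324) [heading=315, draw]
  BK 5.9: (-12.576,-4.324) -> (-16.748,-0.152) [heading=315, draw]
  PD: pen down
  -- iteration 2/4 --
  RT 135: heading 315 -> 180
  BK 9.3: (-16.748,-0.152) -> (-7.448,-0.152) [heading=180, draw]
  BK 5.9: (-7.448,-0.152) -> (-1.548,-0.152) [heading=180, draw]
  PD: pen down
  -- iteration 3/4 --
  RT 135: heading 180 -> 45
  BK 9.3: (-1.548,-0.152) -> (-8.124,-6.728) [heading=45, draw]
  BK 5.9: (-8.124,-6.728) -> (-12.296,-10.9) [heading=45, draw]
  PD: pen down
  -- iteration 4/4 --
  RT 135: heading 45 -> 270
  BK 9.3: (-12.296,-10.9) -> (-12.296,-1.6) [heading=270, draw]
  BK 5.9: (-12.296,-1.6) -> (-12.296,4.3) [heading=270, draw]
  PD: pen down
]
LT 56: heading 270 -> 326
RT 135: heading 326 -> 191
BK 7.6: (-12.296,4.3) -> (-4.836,5.75) [heading=191, draw]
Final: pos=(-4.836,5.75), heading=191, 10 segment(s) drawn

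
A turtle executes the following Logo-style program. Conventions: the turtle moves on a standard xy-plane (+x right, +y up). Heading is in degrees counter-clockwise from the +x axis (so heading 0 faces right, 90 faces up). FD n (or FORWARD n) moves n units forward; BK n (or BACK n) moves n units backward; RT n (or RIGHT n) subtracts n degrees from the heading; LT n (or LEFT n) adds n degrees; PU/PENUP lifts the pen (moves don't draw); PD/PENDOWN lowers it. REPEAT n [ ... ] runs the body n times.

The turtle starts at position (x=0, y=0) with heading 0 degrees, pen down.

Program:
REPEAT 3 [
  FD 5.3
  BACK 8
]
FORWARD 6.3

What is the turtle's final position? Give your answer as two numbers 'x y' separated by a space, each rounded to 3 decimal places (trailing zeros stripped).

Executing turtle program step by step:
Start: pos=(0,0), heading=0, pen down
REPEAT 3 [
  -- iteration 1/3 --
  FD 5.3: (0,0) -> (5.3,0) [heading=0, draw]
  BK 8: (5.3,0) -> (-2.7,0) [heading=0, draw]
  -- iteration 2/3 --
  FD 5.3: (-2.7,0) -> (2.6,0) [heading=0, draw]
  BK 8: (2.6,0) -> (-5.4,0) [heading=0, draw]
  -- iteration 3/3 --
  FD 5.3: (-5.4,0) -> (-0.1,0) [heading=0, draw]
  BK 8: (-0.1,0) -> (-8.1,0) [heading=0, draw]
]
FD 6.3: (-8.1,0) -> (-1.8,0) [heading=0, draw]
Final: pos=(-1.8,0), heading=0, 7 segment(s) drawn

Answer: -1.8 0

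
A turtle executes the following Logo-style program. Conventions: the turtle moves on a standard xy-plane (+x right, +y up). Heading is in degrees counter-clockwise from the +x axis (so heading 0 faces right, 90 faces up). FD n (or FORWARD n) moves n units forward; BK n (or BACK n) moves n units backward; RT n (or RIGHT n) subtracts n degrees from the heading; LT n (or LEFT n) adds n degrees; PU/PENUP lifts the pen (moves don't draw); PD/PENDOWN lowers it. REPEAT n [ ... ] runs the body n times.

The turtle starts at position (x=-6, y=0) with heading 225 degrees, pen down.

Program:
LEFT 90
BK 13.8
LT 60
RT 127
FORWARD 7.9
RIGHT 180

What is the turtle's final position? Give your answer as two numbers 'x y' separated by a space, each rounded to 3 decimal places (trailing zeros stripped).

Executing turtle program step by step:
Start: pos=(-6,0), heading=225, pen down
LT 90: heading 225 -> 315
BK 13.8: (-6,0) -> (-15.758,9.758) [heading=315, draw]
LT 60: heading 315 -> 15
RT 127: heading 15 -> 248
FD 7.9: (-15.758,9.758) -> (-18.717,2.433) [heading=248, draw]
RT 180: heading 248 -> 68
Final: pos=(-18.717,2.433), heading=68, 2 segment(s) drawn

Answer: -18.717 2.433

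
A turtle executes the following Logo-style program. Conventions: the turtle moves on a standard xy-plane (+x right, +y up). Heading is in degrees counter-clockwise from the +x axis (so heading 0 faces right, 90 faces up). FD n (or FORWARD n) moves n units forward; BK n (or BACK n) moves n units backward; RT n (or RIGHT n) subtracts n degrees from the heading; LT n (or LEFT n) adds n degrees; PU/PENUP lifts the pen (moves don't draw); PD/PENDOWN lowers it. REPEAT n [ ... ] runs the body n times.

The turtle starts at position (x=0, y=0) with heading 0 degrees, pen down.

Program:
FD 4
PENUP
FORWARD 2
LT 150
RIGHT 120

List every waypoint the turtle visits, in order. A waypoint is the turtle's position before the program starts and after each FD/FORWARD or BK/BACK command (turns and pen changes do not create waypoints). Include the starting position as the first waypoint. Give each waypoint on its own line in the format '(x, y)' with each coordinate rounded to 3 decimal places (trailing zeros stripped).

Executing turtle program step by step:
Start: pos=(0,0), heading=0, pen down
FD 4: (0,0) -> (4,0) [heading=0, draw]
PU: pen up
FD 2: (4,0) -> (6,0) [heading=0, move]
LT 150: heading 0 -> 150
RT 120: heading 150 -> 30
Final: pos=(6,0), heading=30, 1 segment(s) drawn
Waypoints (3 total):
(0, 0)
(4, 0)
(6, 0)

Answer: (0, 0)
(4, 0)
(6, 0)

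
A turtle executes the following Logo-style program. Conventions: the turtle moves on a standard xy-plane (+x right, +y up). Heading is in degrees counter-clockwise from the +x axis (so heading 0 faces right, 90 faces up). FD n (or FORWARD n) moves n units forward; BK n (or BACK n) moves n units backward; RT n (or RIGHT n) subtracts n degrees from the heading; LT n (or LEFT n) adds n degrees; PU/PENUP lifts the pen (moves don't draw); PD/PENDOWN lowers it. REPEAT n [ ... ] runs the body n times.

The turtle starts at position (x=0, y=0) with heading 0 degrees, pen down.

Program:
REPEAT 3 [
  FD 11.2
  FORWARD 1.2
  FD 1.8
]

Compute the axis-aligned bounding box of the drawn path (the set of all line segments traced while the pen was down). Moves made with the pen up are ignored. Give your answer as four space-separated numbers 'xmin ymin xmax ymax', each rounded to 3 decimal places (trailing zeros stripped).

Answer: 0 0 42.6 0

Derivation:
Executing turtle program step by step:
Start: pos=(0,0), heading=0, pen down
REPEAT 3 [
  -- iteration 1/3 --
  FD 11.2: (0,0) -> (11.2,0) [heading=0, draw]
  FD 1.2: (11.2,0) -> (12.4,0) [heading=0, draw]
  FD 1.8: (12.4,0) -> (14.2,0) [heading=0, draw]
  -- iteration 2/3 --
  FD 11.2: (14.2,0) -> (25.4,0) [heading=0, draw]
  FD 1.2: (25.4,0) -> (26.6,0) [heading=0, draw]
  FD 1.8: (26.6,0) -> (28.4,0) [heading=0, draw]
  -- iteration 3/3 --
  FD 11.2: (28.4,0) -> (39.6,0) [heading=0, draw]
  FD 1.2: (39.6,0) -> (40.8,0) [heading=0, draw]
  FD 1.8: (40.8,0) -> (42.6,0) [heading=0, draw]
]
Final: pos=(42.6,0), heading=0, 9 segment(s) drawn

Segment endpoints: x in {0, 11.2, 12.4, 14.2, 25.4, 26.6, 28.4, 39.6, 40.8, 42.6}, y in {0}
xmin=0, ymin=0, xmax=42.6, ymax=0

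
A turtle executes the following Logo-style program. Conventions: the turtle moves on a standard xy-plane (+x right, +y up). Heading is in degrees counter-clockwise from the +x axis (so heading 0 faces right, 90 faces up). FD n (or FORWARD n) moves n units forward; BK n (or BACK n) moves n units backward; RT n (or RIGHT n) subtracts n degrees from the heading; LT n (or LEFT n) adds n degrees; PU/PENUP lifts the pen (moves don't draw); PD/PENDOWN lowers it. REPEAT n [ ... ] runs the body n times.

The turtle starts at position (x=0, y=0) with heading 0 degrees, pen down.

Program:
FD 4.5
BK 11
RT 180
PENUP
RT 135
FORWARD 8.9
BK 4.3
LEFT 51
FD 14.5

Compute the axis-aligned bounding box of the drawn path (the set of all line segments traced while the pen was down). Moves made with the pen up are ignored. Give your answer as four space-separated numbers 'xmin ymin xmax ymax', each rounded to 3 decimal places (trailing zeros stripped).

Executing turtle program step by step:
Start: pos=(0,0), heading=0, pen down
FD 4.5: (0,0) -> (4.5,0) [heading=0, draw]
BK 11: (4.5,0) -> (-6.5,0) [heading=0, draw]
RT 180: heading 0 -> 180
PU: pen up
RT 135: heading 180 -> 45
FD 8.9: (-6.5,0) -> (-0.207,6.293) [heading=45, move]
BK 4.3: (-0.207,6.293) -> (-3.247,3.253) [heading=45, move]
LT 51: heading 45 -> 96
FD 14.5: (-3.247,3.253) -> (-4.763,17.673) [heading=96, move]
Final: pos=(-4.763,17.673), heading=96, 2 segment(s) drawn

Segment endpoints: x in {-6.5, 0, 4.5}, y in {0}
xmin=-6.5, ymin=0, xmax=4.5, ymax=0

Answer: -6.5 0 4.5 0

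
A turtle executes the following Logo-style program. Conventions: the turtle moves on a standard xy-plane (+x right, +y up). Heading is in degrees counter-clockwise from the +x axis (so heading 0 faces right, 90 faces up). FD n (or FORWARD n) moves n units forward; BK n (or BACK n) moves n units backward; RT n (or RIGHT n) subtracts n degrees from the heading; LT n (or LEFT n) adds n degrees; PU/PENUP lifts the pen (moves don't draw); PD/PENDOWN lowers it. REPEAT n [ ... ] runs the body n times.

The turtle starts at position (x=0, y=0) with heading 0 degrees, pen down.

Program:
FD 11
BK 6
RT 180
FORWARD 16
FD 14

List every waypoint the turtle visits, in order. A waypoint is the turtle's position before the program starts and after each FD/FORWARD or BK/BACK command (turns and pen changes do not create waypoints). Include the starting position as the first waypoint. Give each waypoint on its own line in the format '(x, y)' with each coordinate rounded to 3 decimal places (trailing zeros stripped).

Answer: (0, 0)
(11, 0)
(5, 0)
(-11, 0)
(-25, 0)

Derivation:
Executing turtle program step by step:
Start: pos=(0,0), heading=0, pen down
FD 11: (0,0) -> (11,0) [heading=0, draw]
BK 6: (11,0) -> (5,0) [heading=0, draw]
RT 180: heading 0 -> 180
FD 16: (5,0) -> (-11,0) [heading=180, draw]
FD 14: (-11,0) -> (-25,0) [heading=180, draw]
Final: pos=(-25,0), heading=180, 4 segment(s) drawn
Waypoints (5 total):
(0, 0)
(11, 0)
(5, 0)
(-11, 0)
(-25, 0)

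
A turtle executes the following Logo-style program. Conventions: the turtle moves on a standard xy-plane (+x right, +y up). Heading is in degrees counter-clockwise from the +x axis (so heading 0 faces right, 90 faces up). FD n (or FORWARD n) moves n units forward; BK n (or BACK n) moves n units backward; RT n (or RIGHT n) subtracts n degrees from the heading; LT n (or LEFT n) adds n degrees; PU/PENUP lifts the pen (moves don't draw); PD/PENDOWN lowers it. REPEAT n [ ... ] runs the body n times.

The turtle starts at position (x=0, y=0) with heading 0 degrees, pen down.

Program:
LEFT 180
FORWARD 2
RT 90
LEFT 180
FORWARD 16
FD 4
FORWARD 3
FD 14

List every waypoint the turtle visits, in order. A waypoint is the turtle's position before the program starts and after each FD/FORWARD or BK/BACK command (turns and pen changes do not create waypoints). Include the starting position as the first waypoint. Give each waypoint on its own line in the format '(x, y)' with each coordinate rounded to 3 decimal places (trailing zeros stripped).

Answer: (0, 0)
(-2, 0)
(-2, -16)
(-2, -20)
(-2, -23)
(-2, -37)

Derivation:
Executing turtle program step by step:
Start: pos=(0,0), heading=0, pen down
LT 180: heading 0 -> 180
FD 2: (0,0) -> (-2,0) [heading=180, draw]
RT 90: heading 180 -> 90
LT 180: heading 90 -> 270
FD 16: (-2,0) -> (-2,-16) [heading=270, draw]
FD 4: (-2,-16) -> (-2,-20) [heading=270, draw]
FD 3: (-2,-20) -> (-2,-23) [heading=270, draw]
FD 14: (-2,-23) -> (-2,-37) [heading=270, draw]
Final: pos=(-2,-37), heading=270, 5 segment(s) drawn
Waypoints (6 total):
(0, 0)
(-2, 0)
(-2, -16)
(-2, -20)
(-2, -23)
(-2, -37)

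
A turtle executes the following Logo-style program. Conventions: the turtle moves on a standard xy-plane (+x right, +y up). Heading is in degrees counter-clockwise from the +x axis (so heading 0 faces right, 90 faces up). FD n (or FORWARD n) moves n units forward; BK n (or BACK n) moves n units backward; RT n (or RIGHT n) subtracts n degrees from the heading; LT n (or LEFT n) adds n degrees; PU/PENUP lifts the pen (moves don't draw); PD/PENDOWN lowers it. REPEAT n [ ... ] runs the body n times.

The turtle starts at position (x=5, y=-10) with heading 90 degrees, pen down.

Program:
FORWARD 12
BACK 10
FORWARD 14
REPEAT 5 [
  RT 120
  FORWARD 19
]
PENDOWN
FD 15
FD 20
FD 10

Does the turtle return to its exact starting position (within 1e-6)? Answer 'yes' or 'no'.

Answer: no

Derivation:
Executing turtle program step by step:
Start: pos=(5,-10), heading=90, pen down
FD 12: (5,-10) -> (5,2) [heading=90, draw]
BK 10: (5,2) -> (5,-8) [heading=90, draw]
FD 14: (5,-8) -> (5,6) [heading=90, draw]
REPEAT 5 [
  -- iteration 1/5 --
  RT 120: heading 90 -> 330
  FD 19: (5,6) -> (21.454,-3.5) [heading=330, draw]
  -- iteration 2/5 --
  RT 120: heading 330 -> 210
  FD 19: (21.454,-3.5) -> (5,-13) [heading=210, draw]
  -- iteration 3/5 --
  RT 120: heading 210 -> 90
  FD 19: (5,-13) -> (5,6) [heading=90, draw]
  -- iteration 4/5 --
  RT 120: heading 90 -> 330
  FD 19: (5,6) -> (21.454,-3.5) [heading=330, draw]
  -- iteration 5/5 --
  RT 120: heading 330 -> 210
  FD 19: (21.454,-3.5) -> (5,-13) [heading=210, draw]
]
PD: pen down
FD 15: (5,-13) -> (-7.99,-20.5) [heading=210, draw]
FD 20: (-7.99,-20.5) -> (-25.311,-30.5) [heading=210, draw]
FD 10: (-25.311,-30.5) -> (-33.971,-35.5) [heading=210, draw]
Final: pos=(-33.971,-35.5), heading=210, 11 segment(s) drawn

Start position: (5, -10)
Final position: (-33.971, -35.5)
Distance = 46.573; >= 1e-6 -> NOT closed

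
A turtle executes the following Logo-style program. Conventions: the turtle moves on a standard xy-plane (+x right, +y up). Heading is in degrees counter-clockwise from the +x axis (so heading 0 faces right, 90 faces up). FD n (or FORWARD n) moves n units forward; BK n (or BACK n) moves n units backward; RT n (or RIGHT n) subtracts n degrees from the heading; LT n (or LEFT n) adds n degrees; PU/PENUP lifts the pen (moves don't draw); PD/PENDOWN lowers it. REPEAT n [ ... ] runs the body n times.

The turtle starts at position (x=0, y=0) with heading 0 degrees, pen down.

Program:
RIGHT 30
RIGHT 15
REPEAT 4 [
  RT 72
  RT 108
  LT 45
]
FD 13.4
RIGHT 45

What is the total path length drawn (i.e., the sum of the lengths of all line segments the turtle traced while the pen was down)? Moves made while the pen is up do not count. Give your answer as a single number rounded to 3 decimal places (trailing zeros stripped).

Executing turtle program step by step:
Start: pos=(0,0), heading=0, pen down
RT 30: heading 0 -> 330
RT 15: heading 330 -> 315
REPEAT 4 [
  -- iteration 1/4 --
  RT 72: heading 315 -> 243
  RT 108: heading 243 -> 135
  LT 45: heading 135 -> 180
  -- iteration 2/4 --
  RT 72: heading 180 -> 108
  RT 108: heading 108 -> 0
  LT 45: heading 0 -> 45
  -- iteration 3/4 --
  RT 72: heading 45 -> 333
  RT 108: heading 333 -> 225
  LT 45: heading 225 -> 270
  -- iteration 4/4 --
  RT 72: heading 270 -> 198
  RT 108: heading 198 -> 90
  LT 45: heading 90 -> 135
]
FD 13.4: (0,0) -> (-9.475,9.475) [heading=135, draw]
RT 45: heading 135 -> 90
Final: pos=(-9.475,9.475), heading=90, 1 segment(s) drawn

Segment lengths:
  seg 1: (0,0) -> (-9.475,9.475), length = 13.4
Total = 13.4

Answer: 13.4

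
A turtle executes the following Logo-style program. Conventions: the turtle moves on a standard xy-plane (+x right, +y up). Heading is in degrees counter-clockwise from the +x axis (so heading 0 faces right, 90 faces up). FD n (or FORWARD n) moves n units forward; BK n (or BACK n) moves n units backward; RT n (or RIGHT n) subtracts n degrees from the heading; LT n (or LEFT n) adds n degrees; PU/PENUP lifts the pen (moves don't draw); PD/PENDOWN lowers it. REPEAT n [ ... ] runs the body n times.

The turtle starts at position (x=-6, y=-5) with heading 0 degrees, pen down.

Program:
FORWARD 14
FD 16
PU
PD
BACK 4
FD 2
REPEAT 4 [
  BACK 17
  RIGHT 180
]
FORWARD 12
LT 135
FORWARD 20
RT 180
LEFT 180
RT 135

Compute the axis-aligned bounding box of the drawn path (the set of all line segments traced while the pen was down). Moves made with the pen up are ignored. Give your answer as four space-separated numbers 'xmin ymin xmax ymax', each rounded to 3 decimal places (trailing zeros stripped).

Executing turtle program step by step:
Start: pos=(-6,-5), heading=0, pen down
FD 14: (-6,-5) -> (8,-5) [heading=0, draw]
FD 16: (8,-5) -> (24,-5) [heading=0, draw]
PU: pen up
PD: pen down
BK 4: (24,-5) -> (20,-5) [heading=0, draw]
FD 2: (20,-5) -> (22,-5) [heading=0, draw]
REPEAT 4 [
  -- iteration 1/4 --
  BK 17: (22,-5) -> (5,-5) [heading=0, draw]
  RT 180: heading 0 -> 180
  -- iteration 2/4 --
  BK 17: (5,-5) -> (22,-5) [heading=180, draw]
  RT 180: heading 180 -> 0
  -- iteration 3/4 --
  BK 17: (22,-5) -> (5,-5) [heading=0, draw]
  RT 180: heading 0 -> 180
  -- iteration 4/4 --
  BK 17: (5,-5) -> (22,-5) [heading=180, draw]
  RT 180: heading 180 -> 0
]
FD 12: (22,-5) -> (34,-5) [heading=0, draw]
LT 135: heading 0 -> 135
FD 20: (34,-5) -> (19.858,9.142) [heading=135, draw]
RT 180: heading 135 -> 315
LT 180: heading 315 -> 135
RT 135: heading 135 -> 0
Final: pos=(19.858,9.142), heading=0, 10 segment(s) drawn

Segment endpoints: x in {-6, 5, 8, 19.858, 20, 22, 24, 34}, y in {-5, -5, -5, -5, -5, 9.142}
xmin=-6, ymin=-5, xmax=34, ymax=9.142

Answer: -6 -5 34 9.142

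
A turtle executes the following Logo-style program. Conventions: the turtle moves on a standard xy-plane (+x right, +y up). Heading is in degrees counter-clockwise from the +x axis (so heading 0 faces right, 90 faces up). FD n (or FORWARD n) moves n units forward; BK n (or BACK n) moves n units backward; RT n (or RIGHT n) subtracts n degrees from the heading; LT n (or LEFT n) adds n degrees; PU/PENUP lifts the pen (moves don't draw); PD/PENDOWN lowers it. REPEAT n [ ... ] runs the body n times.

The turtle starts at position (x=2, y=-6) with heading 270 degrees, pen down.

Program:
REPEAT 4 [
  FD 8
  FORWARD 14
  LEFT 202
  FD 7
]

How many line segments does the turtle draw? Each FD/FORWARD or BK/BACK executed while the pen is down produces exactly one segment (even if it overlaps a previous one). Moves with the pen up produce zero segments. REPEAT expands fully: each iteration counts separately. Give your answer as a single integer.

Executing turtle program step by step:
Start: pos=(2,-6), heading=270, pen down
REPEAT 4 [
  -- iteration 1/4 --
  FD 8: (2,-6) -> (2,-14) [heading=270, draw]
  FD 14: (2,-14) -> (2,-28) [heading=270, draw]
  LT 202: heading 270 -> 112
  FD 7: (2,-28) -> (-0.622,-21.51) [heading=112, draw]
  -- iteration 2/4 --
  FD 8: (-0.622,-21.51) -> (-3.619,-14.092) [heading=112, draw]
  FD 14: (-3.619,-14.092) -> (-8.864,-1.112) [heading=112, draw]
  LT 202: heading 112 -> 314
  FD 7: (-8.864,-1.112) -> (-4.001,-6.147) [heading=314, draw]
  -- iteration 3/4 --
  FD 8: (-4.001,-6.147) -> (1.556,-11.902) [heading=314, draw]
  FD 14: (1.556,-11.902) -> (11.282,-21.973) [heading=314, draw]
  LT 202: heading 314 -> 156
  FD 7: (11.282,-21.973) -> (4.887,-19.125) [heading=156, draw]
  -- iteration 4/4 --
  FD 8: (4.887,-19.125) -> (-2.422,-15.871) [heading=156, draw]
  FD 14: (-2.422,-15.871) -> (-15.211,-10.177) [heading=156, draw]
  LT 202: heading 156 -> 358
  FD 7: (-15.211,-10.177) -> (-8.216,-10.421) [heading=358, draw]
]
Final: pos=(-8.216,-10.421), heading=358, 12 segment(s) drawn
Segments drawn: 12

Answer: 12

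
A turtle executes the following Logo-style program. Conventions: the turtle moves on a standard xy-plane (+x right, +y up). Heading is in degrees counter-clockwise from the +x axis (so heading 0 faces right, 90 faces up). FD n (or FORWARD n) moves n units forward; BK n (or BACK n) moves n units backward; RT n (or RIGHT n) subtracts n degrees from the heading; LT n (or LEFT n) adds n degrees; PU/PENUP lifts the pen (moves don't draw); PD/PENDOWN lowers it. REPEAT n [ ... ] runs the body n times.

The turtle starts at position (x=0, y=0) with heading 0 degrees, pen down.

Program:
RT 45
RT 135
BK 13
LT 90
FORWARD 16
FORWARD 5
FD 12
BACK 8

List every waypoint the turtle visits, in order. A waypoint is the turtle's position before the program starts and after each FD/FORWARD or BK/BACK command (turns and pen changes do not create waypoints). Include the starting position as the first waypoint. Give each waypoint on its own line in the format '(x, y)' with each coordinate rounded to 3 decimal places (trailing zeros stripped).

Answer: (0, 0)
(13, 0)
(13, -16)
(13, -21)
(13, -33)
(13, -25)

Derivation:
Executing turtle program step by step:
Start: pos=(0,0), heading=0, pen down
RT 45: heading 0 -> 315
RT 135: heading 315 -> 180
BK 13: (0,0) -> (13,0) [heading=180, draw]
LT 90: heading 180 -> 270
FD 16: (13,0) -> (13,-16) [heading=270, draw]
FD 5: (13,-16) -> (13,-21) [heading=270, draw]
FD 12: (13,-21) -> (13,-33) [heading=270, draw]
BK 8: (13,-33) -> (13,-25) [heading=270, draw]
Final: pos=(13,-25), heading=270, 5 segment(s) drawn
Waypoints (6 total):
(0, 0)
(13, 0)
(13, -16)
(13, -21)
(13, -33)
(13, -25)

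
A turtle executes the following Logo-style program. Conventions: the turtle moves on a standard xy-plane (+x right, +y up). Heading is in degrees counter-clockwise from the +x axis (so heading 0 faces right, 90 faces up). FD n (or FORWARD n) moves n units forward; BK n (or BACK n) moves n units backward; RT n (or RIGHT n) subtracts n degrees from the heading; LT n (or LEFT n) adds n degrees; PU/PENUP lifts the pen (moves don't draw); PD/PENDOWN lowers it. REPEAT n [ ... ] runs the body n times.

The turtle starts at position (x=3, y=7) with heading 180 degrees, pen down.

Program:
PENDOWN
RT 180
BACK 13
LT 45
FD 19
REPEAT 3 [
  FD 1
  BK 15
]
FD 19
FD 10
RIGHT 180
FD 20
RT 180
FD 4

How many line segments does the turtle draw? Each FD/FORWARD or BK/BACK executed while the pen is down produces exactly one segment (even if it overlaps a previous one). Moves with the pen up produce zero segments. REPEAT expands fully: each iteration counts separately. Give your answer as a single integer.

Executing turtle program step by step:
Start: pos=(3,7), heading=180, pen down
PD: pen down
RT 180: heading 180 -> 0
BK 13: (3,7) -> (-10,7) [heading=0, draw]
LT 45: heading 0 -> 45
FD 19: (-10,7) -> (3.435,20.435) [heading=45, draw]
REPEAT 3 [
  -- iteration 1/3 --
  FD 1: (3.435,20.435) -> (4.142,21.142) [heading=45, draw]
  BK 15: (4.142,21.142) -> (-6.464,10.536) [heading=45, draw]
  -- iteration 2/3 --
  FD 1: (-6.464,10.536) -> (-5.757,11.243) [heading=45, draw]
  BK 15: (-5.757,11.243) -> (-16.364,0.636) [heading=45, draw]
  -- iteration 3/3 --
  FD 1: (-16.364,0.636) -> (-15.657,1.343) [heading=45, draw]
  BK 15: (-15.657,1.343) -> (-26.263,-9.263) [heading=45, draw]
]
FD 19: (-26.263,-9.263) -> (-12.828,4.172) [heading=45, draw]
FD 10: (-12.828,4.172) -> (-5.757,11.243) [heading=45, draw]
RT 180: heading 45 -> 225
FD 20: (-5.757,11.243) -> (-19.899,-2.899) [heading=225, draw]
RT 180: heading 225 -> 45
FD 4: (-19.899,-2.899) -> (-17.071,-0.071) [heading=45, draw]
Final: pos=(-17.071,-0.071), heading=45, 12 segment(s) drawn
Segments drawn: 12

Answer: 12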